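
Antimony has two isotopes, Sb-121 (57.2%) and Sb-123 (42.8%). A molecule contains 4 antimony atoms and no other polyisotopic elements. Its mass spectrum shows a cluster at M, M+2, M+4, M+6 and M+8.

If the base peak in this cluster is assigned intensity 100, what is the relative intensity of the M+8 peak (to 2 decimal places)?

9.33

Binomial terms of (0.572 + 0.428)^4: M 0.1070, M+2 0.3204, M+4 0.3596, M+6 0.1794, M+8 0.0336 → M+4 is the base peak.
P(M+4) = C(4,2) × 0.572^2 × 0.428^2 = 6 × 0.327184 × 0.183184 = 0.359609 (base)
P(M+8) = C(4,4) × 0.572^0 × 0.428^4 = 1 × 1.0000 × 0.03355638 = 0.033556
Relative intensity = 0.033556 / 0.359609 × 100 = 9.33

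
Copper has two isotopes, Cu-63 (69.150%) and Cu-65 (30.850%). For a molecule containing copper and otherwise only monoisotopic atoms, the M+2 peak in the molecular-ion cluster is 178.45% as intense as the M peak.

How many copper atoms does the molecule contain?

4

With n Cu atoms, P(M+2)/P(M) = C(n,1)·p^(n−1)q / p^n = n·q/p = n · 0.30850/0.69150.
n = 1.7845 × 0.69150/0.30850 = 4.00 ≈ 4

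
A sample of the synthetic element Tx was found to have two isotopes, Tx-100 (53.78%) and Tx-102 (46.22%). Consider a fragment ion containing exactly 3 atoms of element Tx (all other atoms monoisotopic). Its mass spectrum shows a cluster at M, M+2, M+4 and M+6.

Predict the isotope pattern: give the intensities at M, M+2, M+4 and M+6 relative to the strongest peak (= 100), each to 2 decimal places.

Expanding (0.5378 + 0.4622)^3:
P(M) = 0.5378^3 = 0.155547
P(M+2) = 3 × 0.5378^2 × 0.4622^1 = 0.401045
P(M+4) = 3 × 0.5378^1 × 0.4622^2 = 0.344669
P(M+6) = 0.4622^3 = 0.098739
The M+2 peak is largest (0.401045); scaling to 100 gives 38.79 : 100.00 : 85.94 : 24.62.

38.79 : 100.00 : 85.94 : 24.62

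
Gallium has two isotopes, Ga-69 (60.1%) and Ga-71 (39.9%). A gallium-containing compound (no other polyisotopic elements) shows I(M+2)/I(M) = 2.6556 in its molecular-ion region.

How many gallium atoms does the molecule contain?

4

With n Ga atoms, P(M+2)/P(M) = C(n,1)·p^(n−1)q / p^n = n·q/p = n · 0.399/0.601.
n = 2.6556 × 0.601/0.399 = 4.00 ≈ 4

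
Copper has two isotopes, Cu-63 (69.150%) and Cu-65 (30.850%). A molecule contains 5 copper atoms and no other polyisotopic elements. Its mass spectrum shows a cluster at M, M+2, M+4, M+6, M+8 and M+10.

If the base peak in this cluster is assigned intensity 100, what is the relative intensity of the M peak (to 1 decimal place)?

(0.69150 + 0.30850)^5 gives M 0.1581, M+2 0.3527, M+4 0.3147, M+6 0.1404, M+8 0.0313, M+10 0.0028; the largest is M+2.
P(M+2) = C(5,1) × 0.69150^4 × 0.30850^1 = 5 × 0.2286487 × 0.3085 = 0.352691 (base)
P(M) = C(5,0) × 0.69150^5 × 0.30850^0 = 1 × 0.15811058 × 1.0000 = 0.158111
Relative intensity = 0.158111 / 0.352691 × 100 = 44.8

44.8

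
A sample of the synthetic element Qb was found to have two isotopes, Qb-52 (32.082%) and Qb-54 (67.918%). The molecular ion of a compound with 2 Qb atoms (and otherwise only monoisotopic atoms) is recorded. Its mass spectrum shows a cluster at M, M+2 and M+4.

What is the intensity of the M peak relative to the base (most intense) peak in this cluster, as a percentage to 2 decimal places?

22.31%

(0.32082 + 0.67918)^2 gives M 0.1029, M+2 0.4358, M+4 0.4613; the largest is M+4.
P(M+4) = C(2,2) × 0.32082^0 × 0.67918^2 = 1 × 1.0000 × 0.46128547 = 0.461285 (base)
P(M) = C(2,0) × 0.32082^2 × 0.67918^0 = 1 × 0.10292547 × 1.0000 = 0.102925
Relative intensity = 0.102925 / 0.461285 × 100 = 22.31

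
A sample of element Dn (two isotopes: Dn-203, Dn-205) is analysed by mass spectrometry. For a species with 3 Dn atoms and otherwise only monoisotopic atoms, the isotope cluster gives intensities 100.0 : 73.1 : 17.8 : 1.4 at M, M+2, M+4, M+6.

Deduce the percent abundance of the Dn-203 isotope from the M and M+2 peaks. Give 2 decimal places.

80.41%

If p is the fraction of Dn that is Dn-203, then I(M+2)/I(M) = [C(3,1)·p^2·(1−p)] / p^3 = 3·(1−p)/p = 73.1/100.0 = 0.7310
(1−p)/p = 0.7310/3 = 0.2437  ⇒  p = 1/(1 + 0.2437) = 0.8041
Dn-203: 80.41%, Dn-205: 19.59%.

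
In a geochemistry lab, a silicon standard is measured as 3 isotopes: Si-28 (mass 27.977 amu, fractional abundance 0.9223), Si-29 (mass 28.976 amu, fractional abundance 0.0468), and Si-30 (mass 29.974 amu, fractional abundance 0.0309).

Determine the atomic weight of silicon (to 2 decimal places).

Ar = Σ fᵢ·mᵢ = 0.9223 × 27.977 + 0.0468 × 28.976 + 0.0309 × 29.974
= 25.8032 + 1.3561 + 0.9262 = 28.0855 amu

28.09 amu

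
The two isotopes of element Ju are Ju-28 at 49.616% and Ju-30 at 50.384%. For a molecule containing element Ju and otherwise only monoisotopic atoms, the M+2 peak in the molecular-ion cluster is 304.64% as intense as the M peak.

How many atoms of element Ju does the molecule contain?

3

For n independent Ju atoms, I(M+2)/I(M) = n · (abundance Ju-30) / (abundance Ju-28) = n · 0.50384/0.49616.
n = 3.0464 × 0.49616/0.50384 = 3.00 ≈ 3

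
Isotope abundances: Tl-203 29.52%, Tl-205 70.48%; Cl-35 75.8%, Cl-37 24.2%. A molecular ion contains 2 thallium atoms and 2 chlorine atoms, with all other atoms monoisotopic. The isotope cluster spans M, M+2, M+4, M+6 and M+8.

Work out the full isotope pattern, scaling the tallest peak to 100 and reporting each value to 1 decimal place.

11.3 : 61.2 : 100.0 : 46.6 : 6.6

Thallium pattern (n=2): 0.08714304 : 0.41611392 : 0.49674304
Chlorine pattern (n=2): 0.574564 : 0.366872 : 0.058564
Convolve the two distributions (both contribute in 2-u steps):
  M: 0.08714304×0.574564 = 0.050069
  M+2: 0.08714304×0.366872 + 0.41611392×0.574564 = 0.271054
  M+4: 0.08714304×0.058564 + 0.41611392×0.366872 + 0.49674304×0.574564 = 0.443175
  M+6: 0.41611392×0.058564 + 0.49674304×0.366872 = 0.206610
  M+8: 0.49674304×0.058564 = 0.029091
Scale to base peak (0.443175) = 100: 11.3 : 61.2 : 100.0 : 46.6 : 6.6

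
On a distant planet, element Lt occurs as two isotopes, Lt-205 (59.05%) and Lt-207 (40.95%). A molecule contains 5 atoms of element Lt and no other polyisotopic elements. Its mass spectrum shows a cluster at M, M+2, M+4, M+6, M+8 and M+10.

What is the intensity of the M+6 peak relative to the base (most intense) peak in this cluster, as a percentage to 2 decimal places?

Term probabilities: M 0.0718, M+2 0.2489, M+4 0.3453, M+6 0.2394, M+8 0.0830, M+10 0.0115. Base peak = M+4.
P(M+4) = C(5,2) × 0.5905^3 × 0.4095^2 = 10 × 0.20590159 × 0.16769025 = 0.345277 (base)
P(M+6) = C(5,3) × 0.5905^2 × 0.4095^3 = 10 × 0.34869025 × 0.06866916 = 0.239443
Relative intensity = 0.239443 / 0.345277 × 100 = 69.35

69.35%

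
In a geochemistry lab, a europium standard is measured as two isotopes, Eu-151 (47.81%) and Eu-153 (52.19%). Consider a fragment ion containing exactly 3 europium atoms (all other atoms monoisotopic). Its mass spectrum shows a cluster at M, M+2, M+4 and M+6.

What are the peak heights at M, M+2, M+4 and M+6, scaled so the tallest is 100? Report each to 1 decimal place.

The 3 Eu atoms are independent, so intensities follow the terms of (0.4781 + 0.5219)^3.
P(M) = 0.4781^3 = 0.109284
P(M+2) = 3 × 0.4781^2 × 0.5219^1 = 0.357887
P(M+4) = 3 × 0.4781^1 × 0.5219^2 = 0.390674
P(M+6) = 0.5219^3 = 0.142155
The M+4 peak is largest (0.390674); scaling to 100 gives 28.0 : 91.6 : 100.0 : 36.4.

28.0 : 91.6 : 100.0 : 36.4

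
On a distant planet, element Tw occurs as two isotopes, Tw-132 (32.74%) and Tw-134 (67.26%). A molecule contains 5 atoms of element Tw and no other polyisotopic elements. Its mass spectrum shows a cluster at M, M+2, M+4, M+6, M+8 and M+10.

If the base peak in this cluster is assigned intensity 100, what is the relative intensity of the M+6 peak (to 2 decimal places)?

97.35

(0.3274 + 0.6726)^5 gives M 0.0038, M+2 0.0386, M+4 0.1588, M+6 0.3262, M+8 0.3350, M+10 0.1377; the largest is M+8.
P(M+8) = C(5,4) × 0.3274^1 × 0.6726^4 = 5 × 0.3274 × 0.2046574 = 0.335024 (base)
P(M+6) = C(5,3) × 0.3274^2 × 0.6726^3 = 10 × 0.10719076 × 0.30427803 = 0.326158
Relative intensity = 0.326158 / 0.335024 × 100 = 97.35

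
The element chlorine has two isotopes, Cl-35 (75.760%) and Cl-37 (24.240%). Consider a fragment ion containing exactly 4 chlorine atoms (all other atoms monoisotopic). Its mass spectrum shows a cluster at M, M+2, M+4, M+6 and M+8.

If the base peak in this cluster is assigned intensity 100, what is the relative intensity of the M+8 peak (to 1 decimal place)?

Binomial terms of (0.75760 + 0.24240)^4: M 0.3294, M+2 0.4216, M+4 0.2023, M+6 0.0432, M+8 0.0035 → M+2 is the base peak.
P(M+2) = C(4,1) × 0.75760^3 × 0.24240^1 = 4 × 0.4348304 × 0.2424 = 0.421612 (base)
P(M+8) = C(4,4) × 0.75760^0 × 0.24240^4 = 1 × 1.0000 × 0.00345247 = 0.003452
Relative intensity = 0.003452 / 0.421612 × 100 = 0.8

0.8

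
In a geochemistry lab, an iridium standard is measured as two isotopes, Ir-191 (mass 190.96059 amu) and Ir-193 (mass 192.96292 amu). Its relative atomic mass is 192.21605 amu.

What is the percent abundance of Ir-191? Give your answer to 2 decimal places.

Let x be the fractional abundance of Ir-191; then Ir-193 has abundance 1 − x.
190.96059·x + 192.96292·(1 − x) = 192.21605
(190.96059 − 192.96292)·x = 192.21605 − 192.96292
x = -0.74687 / -2.00233 = 0.37300 → 37.30% Ir-191, 62.70% Ir-193.

37.30%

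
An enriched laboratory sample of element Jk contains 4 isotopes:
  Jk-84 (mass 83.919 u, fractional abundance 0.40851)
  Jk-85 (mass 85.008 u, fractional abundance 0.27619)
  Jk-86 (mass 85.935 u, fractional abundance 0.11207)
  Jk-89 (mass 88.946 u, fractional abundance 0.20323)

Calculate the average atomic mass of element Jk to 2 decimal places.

85.47 u

Ar = Σ fᵢ·mᵢ = 0.40851 × 83.919 + 0.27619 × 85.008 + 0.11207 × 85.935 + 0.20323 × 88.946
= 34.2818 + 23.4784 + 9.6307 + 18.0765 = 85.4674 u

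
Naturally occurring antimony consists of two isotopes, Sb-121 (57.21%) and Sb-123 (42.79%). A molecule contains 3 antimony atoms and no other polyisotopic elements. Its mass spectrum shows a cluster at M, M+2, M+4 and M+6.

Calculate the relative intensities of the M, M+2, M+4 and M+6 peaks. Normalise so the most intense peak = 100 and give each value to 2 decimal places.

44.57 : 100.00 : 74.79 : 18.65

The 3 Sb atoms are independent, so intensities follow the terms of (0.5721 + 0.4279)^3.
P(M) = 0.5721^3 = 0.187247
P(M+2) = 3 × 0.5721^2 × 0.4279^1 = 0.420153
P(M+4) = 3 × 0.5721^1 × 0.4279^2 = 0.314252
P(M+6) = 0.4279^3 = 0.078348
The M+2 peak is largest (0.420153); scaling to 100 gives 44.57 : 100.00 : 74.79 : 18.65.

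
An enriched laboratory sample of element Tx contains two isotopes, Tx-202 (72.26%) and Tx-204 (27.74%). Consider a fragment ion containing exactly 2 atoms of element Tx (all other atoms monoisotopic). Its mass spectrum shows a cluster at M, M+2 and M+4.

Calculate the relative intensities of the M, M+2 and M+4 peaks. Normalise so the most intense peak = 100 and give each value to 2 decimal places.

The 2 Tx atoms are independent, so intensities follow the terms of (0.7226 + 0.2774)^2.
P(M) = 0.7226^2 = 0.522151
P(M+2) = 2 × 0.7226^1 × 0.2774^1 = 0.400898
P(M+4) = 0.2774^2 = 0.076951
The M peak is largest (0.522151); scaling to 100 gives 100.00 : 76.78 : 14.74.

100.00 : 76.78 : 14.74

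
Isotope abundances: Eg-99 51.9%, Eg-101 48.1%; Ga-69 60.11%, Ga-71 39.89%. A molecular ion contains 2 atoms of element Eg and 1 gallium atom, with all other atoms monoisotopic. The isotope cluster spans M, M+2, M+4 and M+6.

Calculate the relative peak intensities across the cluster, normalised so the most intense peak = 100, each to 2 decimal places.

39.73 : 100.00 : 82.99 : 22.64

Element Eg pattern (n=2): 0.269361 : 0.499278 : 0.231361
Gallium pattern (n=1): 0.6011 : 0.3989
Convolve the two distributions (both contribute in 2-u steps):
  M: 0.269361×0.6011 = 0.161913
  M+2: 0.269361×0.3989 + 0.499278×0.6011 = 0.407564
  M+4: 0.499278×0.3989 + 0.231361×0.6011 = 0.338233
  M+6: 0.231361×0.3989 = 0.092290
Scale to base peak (0.407564) = 100: 39.73 : 100.00 : 82.99 : 22.64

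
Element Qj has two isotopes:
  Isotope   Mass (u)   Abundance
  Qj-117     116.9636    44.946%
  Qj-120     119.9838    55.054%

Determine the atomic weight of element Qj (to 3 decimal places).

118.626 u

Ar = Σ fᵢ·mᵢ = 0.44946 × 116.9636 + 0.55054 × 119.9838
= 52.57046 + 66.05588 = 118.62634 u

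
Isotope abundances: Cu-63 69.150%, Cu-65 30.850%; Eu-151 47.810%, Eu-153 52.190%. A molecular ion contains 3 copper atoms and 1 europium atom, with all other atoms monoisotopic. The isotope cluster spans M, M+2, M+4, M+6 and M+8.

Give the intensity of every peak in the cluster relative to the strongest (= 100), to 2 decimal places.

41.15 : 100.00 : 84.70 : 30.48 : 3.99

Copper pattern (n=3): 0.33065611 : 0.44254842 : 0.19743483 : 0.02936064
Europium pattern (n=1): 0.4781 : 0.5219
Convolve the two distributions (both contribute in 2-u steps):
  M: 0.33065611×0.4781 = 0.158087
  M+2: 0.33065611×0.5219 + 0.44254842×0.4781 = 0.384152
  M+4: 0.44254842×0.5219 + 0.19743483×0.4781 = 0.325360
  M+6: 0.19743483×0.5219 + 0.02936064×0.4781 = 0.117079
  M+8: 0.02936064×0.5219 = 0.015323
Scale to base peak (0.384152) = 100: 41.15 : 100.00 : 84.70 : 30.48 : 3.99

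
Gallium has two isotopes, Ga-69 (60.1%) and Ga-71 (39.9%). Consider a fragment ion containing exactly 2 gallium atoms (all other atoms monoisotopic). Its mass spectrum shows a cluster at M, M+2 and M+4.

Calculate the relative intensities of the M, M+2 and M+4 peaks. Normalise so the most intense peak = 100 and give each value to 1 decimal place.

75.3 : 100.0 : 33.2

Each Ga atom is independently Ga-69 (p = 0.601) or Ga-71 (q = 0.399); the cluster is the binomial expansion (p + q)^2.
P(M) = 0.601^2 = 0.361201
P(M+2) = 2 × 0.601^1 × 0.399^1 = 0.479598
P(M+4) = 0.399^2 = 0.159201
The M+2 peak is largest (0.479598); scaling to 100 gives 75.3 : 100.0 : 33.2.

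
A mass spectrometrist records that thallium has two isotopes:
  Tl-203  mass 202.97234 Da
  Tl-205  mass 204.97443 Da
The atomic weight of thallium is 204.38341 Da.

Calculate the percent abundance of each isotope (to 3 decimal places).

Tl-203: 29.520%, Tl-205: 70.480%

Let x be the fractional abundance of Tl-203; then Tl-205 has abundance 1 − x.
202.97234·x + 204.97443·(1 − x) = 204.38341
(202.97234 − 204.97443)·x = 204.38341 − 204.97443
x = -0.59102 / -2.00209 = 0.29520 → 29.520% Tl-203, 70.480% Tl-205.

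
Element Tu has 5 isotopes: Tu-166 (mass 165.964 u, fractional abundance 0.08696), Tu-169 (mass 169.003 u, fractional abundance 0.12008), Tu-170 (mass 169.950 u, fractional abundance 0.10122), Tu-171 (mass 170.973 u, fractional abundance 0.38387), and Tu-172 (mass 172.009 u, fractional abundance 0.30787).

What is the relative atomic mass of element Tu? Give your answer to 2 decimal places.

170.52 u

Ar = Σ fᵢ·mᵢ = 0.08696 × 165.964 + 0.12008 × 169.003 + 0.10122 × 169.950 + 0.38387 × 170.973 + 0.30787 × 172.009
= 14.4322 + 20.2939 + 17.2023 + 65.6314 + 52.9564 = 170.5162 u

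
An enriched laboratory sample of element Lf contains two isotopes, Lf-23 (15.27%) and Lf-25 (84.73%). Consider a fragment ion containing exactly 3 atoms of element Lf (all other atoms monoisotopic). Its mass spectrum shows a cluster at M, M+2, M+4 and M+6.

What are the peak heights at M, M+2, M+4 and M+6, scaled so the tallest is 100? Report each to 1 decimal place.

0.6 : 9.7 : 54.1 : 100.0

The 3 Lf atoms are independent, so intensities follow the terms of (0.1527 + 0.8473)^3.
P(M) = 0.1527^3 = 0.003561
P(M+2) = 3 × 0.1527^2 × 0.8473^1 = 0.059270
P(M+4) = 3 × 0.1527^1 × 0.8473^2 = 0.328878
P(M+6) = 0.8473^3 = 0.608291
The M+6 peak is largest (0.608291); scaling to 100 gives 0.6 : 9.7 : 54.1 : 100.0.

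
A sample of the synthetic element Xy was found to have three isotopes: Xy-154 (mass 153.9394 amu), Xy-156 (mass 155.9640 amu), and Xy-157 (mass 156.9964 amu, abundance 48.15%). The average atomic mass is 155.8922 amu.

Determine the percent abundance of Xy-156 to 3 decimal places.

23.751%

Let x and y be the fractions of Xy-154 and Xy-156. Then x + y = 1 − 0.4815 = 0.5185 and 153.9394x + 155.9640y = 155.8922 − 0.4815×156.9964 = 80.2984334.
Substituting: 153.9394x + 155.9640(0.5185 − x) = 80.2984334
(153.9394 − 155.9640)x = -0.5689006  ⇒  x = 0.28099, y = 0.23751
Xy-154: 28.099%, Xy-156: 23.751%.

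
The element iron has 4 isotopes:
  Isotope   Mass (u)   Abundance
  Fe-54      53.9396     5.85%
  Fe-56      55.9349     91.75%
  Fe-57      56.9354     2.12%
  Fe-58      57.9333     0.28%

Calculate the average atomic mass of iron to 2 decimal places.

Average mass = Σ (abundance × isotope mass) = 0.0585 × 53.9396 + 0.9175 × 55.9349 + 0.0212 × 56.9354 + 0.0028 × 57.9333
= 3.15547 + 51.32027 + 1.20703 + 0.16221 = 55.84498 u

55.84 u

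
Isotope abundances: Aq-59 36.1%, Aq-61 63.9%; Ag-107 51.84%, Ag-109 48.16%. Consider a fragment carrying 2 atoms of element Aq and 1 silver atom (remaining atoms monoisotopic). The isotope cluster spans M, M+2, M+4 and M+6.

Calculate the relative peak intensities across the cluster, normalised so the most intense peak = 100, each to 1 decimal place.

Element Aq pattern (n=2): 0.130321 : 0.461358 : 0.408321
Silver pattern (n=1): 0.5184 : 0.4816
Convolve the two distributions (both contribute in 2-u steps):
  M: 0.130321×0.5184 = 0.067558
  M+2: 0.130321×0.4816 + 0.461358×0.5184 = 0.301931
  M+4: 0.461358×0.4816 + 0.408321×0.5184 = 0.433864
  M+6: 0.408321×0.4816 = 0.196647
Scale to base peak (0.433864) = 100: 15.6 : 69.6 : 100.0 : 45.3

15.6 : 69.6 : 100.0 : 45.3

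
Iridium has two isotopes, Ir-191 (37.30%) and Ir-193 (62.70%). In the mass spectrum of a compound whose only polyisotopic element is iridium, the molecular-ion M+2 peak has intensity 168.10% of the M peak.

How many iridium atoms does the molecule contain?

1

For n independent Ir atoms, I(M+2)/I(M) = n · (abundance Ir-193) / (abundance Ir-191) = n · 0.6270/0.3730.
n = 1.6810 × 0.3730/0.6270 = 1.00 ≈ 1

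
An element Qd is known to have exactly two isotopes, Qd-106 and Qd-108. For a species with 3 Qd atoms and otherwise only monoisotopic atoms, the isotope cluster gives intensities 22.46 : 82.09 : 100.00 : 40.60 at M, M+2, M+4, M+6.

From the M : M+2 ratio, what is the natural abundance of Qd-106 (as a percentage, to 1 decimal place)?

Let p = fractional abundance of Qd-106. I(M+2)/I(M) = [C(3,1)·p^2·(1−p)] / p^3 = 3·(1−p)/p = 82.09/22.46 = 3.6549
(1−p)/p = 3.6549/3 = 1.2183  ⇒  p = 1/(1 + 1.2183) = 0.4508
Qd-106: 45.1%, Qd-108: 54.9%.

45.1%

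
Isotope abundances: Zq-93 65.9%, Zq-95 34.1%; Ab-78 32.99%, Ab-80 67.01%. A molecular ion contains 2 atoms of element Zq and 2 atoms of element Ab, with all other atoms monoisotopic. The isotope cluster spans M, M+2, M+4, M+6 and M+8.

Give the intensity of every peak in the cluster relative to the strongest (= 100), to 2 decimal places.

Element Zq pattern (n=2): 0.434281 : 0.449438 : 0.116281
Element Ab pattern (n=2): 0.10883401 : 0.44213198 : 0.44903401
Convolve the two distributions (both contribute in 2-u steps):
  M: 0.434281×0.10883401 = 0.047265
  M+2: 0.434281×0.44213198 + 0.449438×0.10883401 = 0.240924
  M+4: 0.434281×0.44903401 + 0.449438×0.44213198 + 0.116281×0.10883401 = 0.406373
  M+6: 0.449438×0.44903401 + 0.116281×0.44213198 = 0.253224
  M+8: 0.116281×0.44903401 = 0.052214
Scale to base peak (0.406373) = 100: 11.63 : 59.29 : 100.00 : 62.31 : 12.85

11.63 : 59.29 : 100.00 : 62.31 : 12.85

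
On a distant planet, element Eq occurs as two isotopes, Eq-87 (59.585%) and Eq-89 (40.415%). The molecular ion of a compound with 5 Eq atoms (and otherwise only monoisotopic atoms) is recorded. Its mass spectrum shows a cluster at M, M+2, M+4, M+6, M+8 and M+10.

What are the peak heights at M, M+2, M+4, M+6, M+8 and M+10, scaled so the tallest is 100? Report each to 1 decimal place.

21.7 : 73.7 : 100.0 : 67.8 : 23.0 : 3.1

Each Eq atom is independently Eq-87 (p = 0.59585) or Eq-89 (q = 0.40415); the cluster is the binomial expansion (p + q)^5.
P(M) = 0.59585^5 = 0.075108
P(M+2) = 5 × 0.59585^4 × 0.40415^1 = 0.254718
P(M+4) = 10 × 0.59585^3 × 0.40415^2 = 0.345538
P(M+6) = 10 × 0.59585^2 × 0.40415^3 = 0.234370
P(M+8) = 5 × 0.59585^1 × 0.40415^4 = 0.079484
P(M+10) = 0.40415^5 = 0.010782
The M+4 peak is largest (0.345538); scaling to 100 gives 21.7 : 73.7 : 100.0 : 67.8 : 23.0 : 3.1.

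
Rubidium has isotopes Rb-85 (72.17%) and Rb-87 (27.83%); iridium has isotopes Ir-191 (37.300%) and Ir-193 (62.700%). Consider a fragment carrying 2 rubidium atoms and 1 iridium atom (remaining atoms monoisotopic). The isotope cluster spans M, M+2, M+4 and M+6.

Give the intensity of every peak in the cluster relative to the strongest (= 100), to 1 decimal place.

40.8 : 100.0 : 58.9 : 10.2

Rubidium pattern (n=2): 0.52085089 : 0.40169822 : 0.07745089
Iridium pattern (n=1): 0.3730 : 0.6270
Convolve the two distributions (both contribute in 2-u steps):
  M: 0.52085089×0.3730 = 0.194277
  M+2: 0.52085089×0.6270 + 0.40169822×0.3730 = 0.476407
  M+4: 0.40169822×0.6270 + 0.07745089×0.3730 = 0.280754
  M+6: 0.07745089×0.6270 = 0.048562
Scale to base peak (0.476407) = 100: 40.8 : 100.0 : 58.9 : 10.2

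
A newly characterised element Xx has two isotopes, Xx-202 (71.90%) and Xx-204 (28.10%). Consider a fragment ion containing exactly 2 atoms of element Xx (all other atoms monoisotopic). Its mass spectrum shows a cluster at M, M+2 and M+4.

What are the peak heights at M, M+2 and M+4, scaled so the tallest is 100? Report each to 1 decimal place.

The 2 Xx atoms are independent, so intensities follow the terms of (0.7190 + 0.2810)^2.
P(M) = 0.7190^2 = 0.516961
P(M+2) = 2 × 0.7190^1 × 0.2810^1 = 0.404078
P(M+4) = 0.2810^2 = 0.078961
The M peak is largest (0.516961); scaling to 100 gives 100.0 : 78.2 : 15.3.

100.0 : 78.2 : 15.3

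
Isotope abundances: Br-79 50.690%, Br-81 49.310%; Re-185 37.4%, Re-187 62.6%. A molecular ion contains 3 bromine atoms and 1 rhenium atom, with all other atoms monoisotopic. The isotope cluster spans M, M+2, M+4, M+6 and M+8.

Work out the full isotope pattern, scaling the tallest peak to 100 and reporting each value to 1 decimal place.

12.9 : 59.5 : 100.0 : 73.4 : 19.9

Bromine pattern (n=3): 0.13024674 : 0.3801026 : 0.36975457 : 0.11989609
Rhenium pattern (n=1): 0.3740 : 0.6260
Convolve the two distributions (both contribute in 2-u steps):
  M: 0.13024674×0.3740 = 0.048712
  M+2: 0.13024674×0.6260 + 0.3801026×0.3740 = 0.223693
  M+4: 0.3801026×0.6260 + 0.36975457×0.3740 = 0.376232
  M+6: 0.36975457×0.6260 + 0.11989609×0.3740 = 0.276307
  M+8: 0.11989609×0.6260 = 0.075055
Scale to base peak (0.376232) = 100: 12.9 : 59.5 : 100.0 : 73.4 : 19.9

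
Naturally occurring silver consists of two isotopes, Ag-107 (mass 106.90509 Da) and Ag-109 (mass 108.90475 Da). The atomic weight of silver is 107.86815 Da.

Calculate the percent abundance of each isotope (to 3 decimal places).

Ag-107: 51.839%, Ag-109: 48.161%

Writing the weighted mean with unknown fraction x of Ag-107:
106.90509·x + 108.90475·(1 − x) = 107.86815
(106.90509 − 108.90475)·x = 107.86815 − 108.90475
x = -1.03660 / -1.99966 = 0.51839 → 51.839% Ag-107, 48.161% Ag-109.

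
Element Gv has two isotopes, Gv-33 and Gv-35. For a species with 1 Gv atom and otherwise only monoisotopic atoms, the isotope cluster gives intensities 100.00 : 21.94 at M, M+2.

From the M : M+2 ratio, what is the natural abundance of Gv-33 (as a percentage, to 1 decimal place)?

Let p = fractional abundance of Gv-33. I(M+2)/I(M) = [C(1,1)·p^0·(1−p)] / p^1 = 1·(1−p)/p = 21.94/100.00 = 0.2194
(1−p)/p = 0.2194/1 = 0.2194  ⇒  p = 1/(1 + 0.2194) = 0.8201
Gv-33: 82.0%, Gv-35: 18.0%.

82.0%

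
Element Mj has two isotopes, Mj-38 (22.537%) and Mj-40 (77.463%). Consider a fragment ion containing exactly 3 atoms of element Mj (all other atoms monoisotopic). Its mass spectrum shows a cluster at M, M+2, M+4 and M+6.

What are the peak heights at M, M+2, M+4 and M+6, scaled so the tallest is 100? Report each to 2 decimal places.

The 3 Mj atoms are independent, so intensities follow the terms of (0.22537 + 0.77463)^3.
P(M) = 0.22537^3 = 0.011447
P(M+2) = 3 × 0.22537^2 × 0.77463^1 = 0.118034
P(M+4) = 3 × 0.22537^1 × 0.77463^2 = 0.405701
P(M+6) = 0.77463^3 = 0.464818
The M+6 peak is largest (0.464818); scaling to 100 gives 2.46 : 25.39 : 87.28 : 100.00.

2.46 : 25.39 : 87.28 : 100.00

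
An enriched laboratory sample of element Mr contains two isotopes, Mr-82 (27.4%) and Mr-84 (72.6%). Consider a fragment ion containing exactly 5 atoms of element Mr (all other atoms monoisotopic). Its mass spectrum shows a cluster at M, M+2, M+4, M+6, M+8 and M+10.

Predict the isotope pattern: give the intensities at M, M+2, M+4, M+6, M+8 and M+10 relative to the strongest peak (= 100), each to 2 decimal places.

0.41 : 5.38 : 28.49 : 75.48 : 100.00 : 52.99

Each Mr atom is independently Mr-82 (p = 0.274) or Mr-84 (q = 0.726); the cluster is the binomial expansion (p + q)^5.
P(M) = 0.274^5 = 0.001544
P(M+2) = 5 × 0.274^4 × 0.726^1 = 0.020460
P(M+4) = 10 × 0.274^3 × 0.726^2 = 0.108424
P(M+6) = 10 × 0.274^2 × 0.726^3 = 0.287284
P(M+8) = 5 × 0.274^1 × 0.726^4 = 0.380598
P(M+10) = 0.726^5 = 0.201689
The M+8 peak is largest (0.380598); scaling to 100 gives 0.41 : 5.38 : 28.49 : 75.48 : 100.00 : 52.99.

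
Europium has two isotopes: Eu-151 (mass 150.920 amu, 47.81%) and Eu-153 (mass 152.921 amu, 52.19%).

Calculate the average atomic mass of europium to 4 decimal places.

151.9643 amu

Average mass = Σ (abundance × isotope mass) = 0.4781 × 150.920 + 0.5219 × 152.921
= 72.15485 + 79.80947 = 151.96432 amu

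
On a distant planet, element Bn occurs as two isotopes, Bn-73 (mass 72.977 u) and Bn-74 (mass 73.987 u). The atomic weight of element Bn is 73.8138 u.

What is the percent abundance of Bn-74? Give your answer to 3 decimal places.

Writing the weighted mean with unknown fraction x of Bn-73:
72.977·x + 73.987·(1 − x) = 73.8138
(72.977 − 73.987)·x = 73.8138 − 73.987
x = -0.1732 / -1.010 = 0.17149 → 17.149% Bn-73, 82.851% Bn-74.

82.851%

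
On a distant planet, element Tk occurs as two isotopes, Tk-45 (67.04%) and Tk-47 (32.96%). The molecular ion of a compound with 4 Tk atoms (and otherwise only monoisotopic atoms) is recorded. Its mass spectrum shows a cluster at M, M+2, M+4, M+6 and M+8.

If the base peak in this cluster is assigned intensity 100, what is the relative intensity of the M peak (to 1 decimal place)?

50.8

(0.6704 + 0.3296)^4 gives M 0.2020, M+2 0.3972, M+4 0.2930, M+6 0.0960, M+8 0.0118; the largest is M+2.
P(M+2) = C(4,1) × 0.6704^3 × 0.3296^1 = 4 × 0.301302 × 0.3296 = 0.397237 (base)
P(M) = C(4,0) × 0.6704^4 × 0.3296^0 = 1 × 0.20199286 × 1.0000 = 0.201993
Relative intensity = 0.201993 / 0.397237 × 100 = 50.8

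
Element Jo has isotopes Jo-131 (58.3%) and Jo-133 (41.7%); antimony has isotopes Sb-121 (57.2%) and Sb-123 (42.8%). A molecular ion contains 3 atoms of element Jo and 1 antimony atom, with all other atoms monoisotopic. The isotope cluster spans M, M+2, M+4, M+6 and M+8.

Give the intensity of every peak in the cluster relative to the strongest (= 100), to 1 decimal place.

31.8 : 92.2 : 100.0 : 48.2 : 8.7

Element Jo pattern (n=3): 0.19815529 : 0.42520114 : 0.30413186 : 0.07251171
Antimony pattern (n=1): 0.5720 : 0.4280
Convolve the two distributions (both contribute in 2-u steps):
  M: 0.19815529×0.5720 = 0.113345
  M+2: 0.19815529×0.4280 + 0.42520114×0.5720 = 0.328026
  M+4: 0.42520114×0.4280 + 0.30413186×0.5720 = 0.355950
  M+6: 0.30413186×0.4280 + 0.07251171×0.5720 = 0.171645
  M+8: 0.07251171×0.4280 = 0.031035
Scale to base peak (0.355950) = 100: 31.8 : 92.2 : 100.0 : 48.2 : 8.7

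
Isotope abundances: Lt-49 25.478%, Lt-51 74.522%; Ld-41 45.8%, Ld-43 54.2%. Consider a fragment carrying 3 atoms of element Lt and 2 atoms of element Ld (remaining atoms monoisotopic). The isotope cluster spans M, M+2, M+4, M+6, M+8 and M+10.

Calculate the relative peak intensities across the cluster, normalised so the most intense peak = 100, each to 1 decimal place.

Element Lt pattern (n=3): 0.0165385 : 0.14512306 : 0.4244784 : 0.41386005
Element Ld pattern (n=2): 0.209764 : 0.496472 : 0.293764
Convolve the two distributions (both contribute in 2-u steps):
  M: 0.0165385×0.209764 = 0.003469
  M+2: 0.0165385×0.496472 + 0.14512306×0.209764 = 0.038652
  M+4: 0.0165385×0.293764 + 0.14512306×0.496472 + 0.4244784×0.209764 = 0.165948
  M+6: 0.14512306×0.293764 + 0.4244784×0.496472 + 0.41386005×0.209764 = 0.340187
  M+8: 0.4244784×0.293764 + 0.41386005×0.496472 = 0.330166
  M+10: 0.41386005×0.293764 = 0.121577
Scale to base peak (0.340187) = 100: 1.0 : 11.4 : 48.8 : 100.0 : 97.1 : 35.7

1.0 : 11.4 : 48.8 : 100.0 : 97.1 : 35.7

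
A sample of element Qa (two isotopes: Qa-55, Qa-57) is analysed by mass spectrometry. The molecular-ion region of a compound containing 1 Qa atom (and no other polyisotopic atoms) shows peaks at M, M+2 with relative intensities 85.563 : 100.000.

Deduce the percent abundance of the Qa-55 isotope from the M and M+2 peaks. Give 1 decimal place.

Let p = fractional abundance of Qa-55. I(M+2)/I(M) = [C(1,1)·p^0·(1−p)] / p^1 = 1·(1−p)/p = 100.000/85.563 = 1.1687
(1−p)/p = 1.1687/1 = 1.1687  ⇒  p = 1/(1 + 1.1687) = 0.4611
Qa-55: 46.1%, Qa-57: 53.9%.

46.1%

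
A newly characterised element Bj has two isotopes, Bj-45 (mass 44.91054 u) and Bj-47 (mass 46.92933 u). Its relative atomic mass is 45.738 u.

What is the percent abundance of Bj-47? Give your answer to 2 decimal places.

40.99%

Writing the weighted mean with unknown fraction x of Bj-45:
44.91054·x + 46.92933·(1 − x) = 45.738
(44.91054 − 46.92933)·x = 45.738 − 46.92933
x = -1.19133 / -2.01879 = 0.59012 → 59.01% Bj-45, 40.99% Bj-47.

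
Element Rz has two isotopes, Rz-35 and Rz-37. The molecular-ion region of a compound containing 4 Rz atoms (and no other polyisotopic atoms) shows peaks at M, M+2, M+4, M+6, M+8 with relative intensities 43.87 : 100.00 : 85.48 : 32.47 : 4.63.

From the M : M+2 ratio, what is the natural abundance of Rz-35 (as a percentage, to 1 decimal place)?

Let p = fractional abundance of Rz-35. I(M+2)/I(M) = [C(4,1)·p^3·(1−p)] / p^4 = 4·(1−p)/p = 100.00/43.87 = 2.2795
(1−p)/p = 2.2795/4 = 0.5699  ⇒  p = 1/(1 + 0.5699) = 0.6370
Rz-35: 63.7%, Rz-37: 36.3%.

63.7%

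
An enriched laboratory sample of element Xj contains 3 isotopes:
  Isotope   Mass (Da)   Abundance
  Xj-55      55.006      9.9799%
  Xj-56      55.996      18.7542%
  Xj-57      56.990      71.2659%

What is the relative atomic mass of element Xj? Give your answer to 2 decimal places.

Ar = Σ fᵢ·mᵢ = 0.099799 × 55.006 + 0.187542 × 55.996 + 0.712659 × 56.990
= 5.4895 + 10.5016 + 40.6144 = 56.6055 Da

56.61 Da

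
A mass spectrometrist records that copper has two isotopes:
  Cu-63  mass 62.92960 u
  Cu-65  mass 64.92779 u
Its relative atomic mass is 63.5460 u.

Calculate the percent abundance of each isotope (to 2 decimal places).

Cu-63: 69.15%, Cu-65: 30.85%

Writing the weighted mean with unknown fraction x of Cu-63:
62.92960·x + 64.92779·(1 − x) = 63.5460
(62.92960 − 64.92779)·x = 63.5460 − 64.92779
x = -1.38179 / -1.99819 = 0.69152 → 69.15% Cu-63, 30.85% Cu-65.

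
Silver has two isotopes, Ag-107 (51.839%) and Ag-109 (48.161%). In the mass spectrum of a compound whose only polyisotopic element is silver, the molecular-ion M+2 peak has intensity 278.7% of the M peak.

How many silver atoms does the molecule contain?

The M+2/M ratio from n Ag atoms is n · q/p = n · 0.48161/0.51839.
n = 2.787 × 0.51839/0.48161 = 3.00 ≈ 3

3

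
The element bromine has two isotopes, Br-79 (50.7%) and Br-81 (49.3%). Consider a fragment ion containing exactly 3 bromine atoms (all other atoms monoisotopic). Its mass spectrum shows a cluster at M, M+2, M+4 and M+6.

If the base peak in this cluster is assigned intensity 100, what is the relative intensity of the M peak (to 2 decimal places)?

Term probabilities: M 0.1303, M+2 0.3802, M+4 0.3697, M+6 0.1198. Base peak = M+2.
P(M+2) = C(3,1) × 0.507^2 × 0.493^1 = 3 × 0.257049 × 0.4930 = 0.380175 (base)
P(M) = C(3,0) × 0.507^3 × 0.493^0 = 1 × 0.13032384 × 1.0000 = 0.130324
Relative intensity = 0.130324 / 0.380175 × 100 = 34.28

34.28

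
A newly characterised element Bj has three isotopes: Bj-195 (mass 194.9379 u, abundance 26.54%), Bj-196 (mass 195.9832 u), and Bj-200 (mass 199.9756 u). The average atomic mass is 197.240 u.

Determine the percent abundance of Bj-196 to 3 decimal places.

The remaining 73.46% is split between Bj-196 (fraction x) and Bj-200 (fraction 0.7346 − x).
Substituting: 195.9832x + 199.9756(0.7346 − x) = 145.50348134
(195.9832 − 199.9756)x = -1.39859442  ⇒  x = 0.35031, y = 0.38429
Bj-196: 35.031%, Bj-200: 38.429%.

35.031%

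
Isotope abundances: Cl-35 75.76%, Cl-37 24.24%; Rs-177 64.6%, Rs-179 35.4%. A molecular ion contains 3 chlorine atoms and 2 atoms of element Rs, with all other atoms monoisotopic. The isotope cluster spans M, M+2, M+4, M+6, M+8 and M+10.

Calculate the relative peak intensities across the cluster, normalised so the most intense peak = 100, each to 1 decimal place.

Chlorine pattern (n=3): 0.4348304 : 0.41738208 : 0.13354464 : 0.01424288
Element Rs pattern (n=2): 0.417316 : 0.457368 : 0.125316
Convolve the two distributions (both contribute in 2-u steps):
  M: 0.4348304×0.417316 = 0.181462
  M+2: 0.4348304×0.457368 + 0.41738208×0.417316 = 0.373058
  M+4: 0.4348304×0.125316 + 0.41738208×0.457368 + 0.13354464×0.417316 = 0.301119
  M+6: 0.41738208×0.125316 + 0.13354464×0.457368 + 0.01424288×0.417316 = 0.119327
  M+8: 0.13354464×0.125316 + 0.01424288×0.457368 = 0.023250
  M+10: 0.01424288×0.125316 = 0.001785
Scale to base peak (0.373058) = 100: 48.6 : 100.0 : 80.7 : 32.0 : 6.2 : 0.5

48.6 : 100.0 : 80.7 : 32.0 : 6.2 : 0.5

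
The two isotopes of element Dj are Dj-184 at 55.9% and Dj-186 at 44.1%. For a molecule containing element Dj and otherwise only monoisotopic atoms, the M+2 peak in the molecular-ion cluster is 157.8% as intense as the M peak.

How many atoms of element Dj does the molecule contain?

2

The M+2/M ratio from n Dj atoms is n · q/p = n · 0.441/0.559.
n = 1.578 × 0.559/0.441 = 2.00 ≈ 2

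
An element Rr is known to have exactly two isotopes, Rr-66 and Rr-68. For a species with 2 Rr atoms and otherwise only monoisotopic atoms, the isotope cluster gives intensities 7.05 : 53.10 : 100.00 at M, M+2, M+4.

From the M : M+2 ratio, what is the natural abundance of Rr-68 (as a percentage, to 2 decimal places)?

79.02%

Write p for the Rr-66 fraction. I(M+2)/I(M) = [C(2,1)·p^1·(1−p)] / p^2 = 2·(1−p)/p = 53.10/7.05 = 7.5319
(1−p)/p = 7.5319/2 = 3.7660  ⇒  p = 1/(1 + 3.7660) = 0.2098
Rr-66: 20.98%, Rr-68: 79.02%.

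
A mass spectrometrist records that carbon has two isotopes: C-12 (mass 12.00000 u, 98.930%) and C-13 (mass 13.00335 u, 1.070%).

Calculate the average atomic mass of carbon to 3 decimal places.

12.011 u

Average mass = Σ (abundance × isotope mass) = 0.98930 × 12.00000 + 0.01070 × 13.00335
= 11.871600 + 0.139136 = 12.010736 u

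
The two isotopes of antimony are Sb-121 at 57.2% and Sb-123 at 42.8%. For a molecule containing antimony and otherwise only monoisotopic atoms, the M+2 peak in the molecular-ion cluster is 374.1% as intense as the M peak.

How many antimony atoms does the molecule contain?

5

The M+2/M ratio from n Sb atoms is n · q/p = n · 0.428/0.572.
n = 3.741 × 0.572/0.428 = 5.00 ≈ 5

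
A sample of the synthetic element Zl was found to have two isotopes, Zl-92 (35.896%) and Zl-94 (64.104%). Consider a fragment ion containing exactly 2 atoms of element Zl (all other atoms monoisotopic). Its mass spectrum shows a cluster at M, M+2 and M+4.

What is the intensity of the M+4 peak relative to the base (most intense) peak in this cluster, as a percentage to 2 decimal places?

89.29%

(0.35896 + 0.64104)^2 gives M 0.1289, M+2 0.4602, M+4 0.4109; the largest is M+2.
P(M+2) = C(2,1) × 0.35896^1 × 0.64104^1 = 2 × 0.35896 × 0.64104 = 0.460215 (base)
P(M+4) = C(2,2) × 0.35896^0 × 0.64104^2 = 1 × 1.0000 × 0.41093228 = 0.410932
Relative intensity = 0.410932 / 0.460215 × 100 = 89.29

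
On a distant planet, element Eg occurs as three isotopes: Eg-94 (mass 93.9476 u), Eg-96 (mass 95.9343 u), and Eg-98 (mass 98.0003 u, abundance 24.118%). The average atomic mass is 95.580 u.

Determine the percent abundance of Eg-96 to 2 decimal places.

32.97%

The remaining 75.882% is split between Eg-94 (fraction x) and Eg-96 (fraction 0.75882 − x).
Substituting: 93.9476x + 95.9343(0.75882 − x) = 71.944287646
(93.9476 − 95.9343)x = -0.85257788  ⇒  x = 0.42914, y = 0.32968
Eg-94: 42.91%, Eg-96: 32.97%.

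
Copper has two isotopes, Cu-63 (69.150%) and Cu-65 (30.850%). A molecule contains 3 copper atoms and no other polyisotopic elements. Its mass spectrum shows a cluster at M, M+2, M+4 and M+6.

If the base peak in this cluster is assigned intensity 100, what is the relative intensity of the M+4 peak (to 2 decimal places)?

44.61

Term probabilities: M 0.3307, M+2 0.4425, M+4 0.1974, M+6 0.0294. Base peak = M+2.
P(M+2) = C(3,1) × 0.69150^2 × 0.30850^1 = 3 × 0.47817225 × 0.3085 = 0.442548 (base)
P(M+4) = C(3,2) × 0.69150^1 × 0.30850^2 = 3 × 0.6915 × 0.09517225 = 0.197435
Relative intensity = 0.197435 / 0.442548 × 100 = 44.61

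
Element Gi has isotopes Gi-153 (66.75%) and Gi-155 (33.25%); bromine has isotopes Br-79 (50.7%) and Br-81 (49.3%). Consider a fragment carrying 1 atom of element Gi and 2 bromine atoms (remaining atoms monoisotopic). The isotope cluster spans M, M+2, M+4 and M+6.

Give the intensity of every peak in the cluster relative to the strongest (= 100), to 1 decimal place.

40.9 : 100.0 : 78.4 : 19.3

Element Gi pattern (n=1): 0.6675 : 0.3325
Bromine pattern (n=2): 0.257049 : 0.499902 : 0.243049
Convolve the two distributions (both contribute in 2-u steps):
  M: 0.6675×0.257049 = 0.171580
  M+2: 0.6675×0.499902 + 0.3325×0.257049 = 0.419153
  M+4: 0.6675×0.243049 + 0.3325×0.499902 = 0.328453
  M+6: 0.3325×0.243049 = 0.080814
Scale to base peak (0.419153) = 100: 40.9 : 100.0 : 78.4 : 19.3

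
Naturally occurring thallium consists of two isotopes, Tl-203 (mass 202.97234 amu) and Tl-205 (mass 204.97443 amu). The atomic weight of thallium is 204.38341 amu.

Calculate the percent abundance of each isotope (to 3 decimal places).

Writing the weighted mean with unknown fraction x of Tl-203:
202.97234·x + 204.97443·(1 − x) = 204.38341
(202.97234 − 204.97443)·x = 204.38341 − 204.97443
x = -0.59102 / -2.00209 = 0.29520 → 29.520% Tl-203, 70.480% Tl-205.

Tl-203: 29.520%, Tl-205: 70.480%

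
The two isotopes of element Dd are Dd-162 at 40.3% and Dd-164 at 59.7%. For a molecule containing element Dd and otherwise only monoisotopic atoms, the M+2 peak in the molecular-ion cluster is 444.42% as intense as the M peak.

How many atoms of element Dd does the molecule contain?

The M+2/M ratio from n Dd atoms is n · q/p = n · 0.597/0.403.
n = 4.4442 × 0.403/0.597 = 3.00 ≈ 3

3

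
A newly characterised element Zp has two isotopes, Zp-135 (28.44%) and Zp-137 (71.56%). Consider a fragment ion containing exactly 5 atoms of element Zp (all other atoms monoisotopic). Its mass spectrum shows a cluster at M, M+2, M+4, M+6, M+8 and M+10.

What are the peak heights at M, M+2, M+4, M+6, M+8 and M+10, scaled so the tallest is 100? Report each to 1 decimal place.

0.5 : 6.3 : 31.6 : 79.5 : 100.0 : 50.3

The 5 Zp atoms are independent, so intensities follow the terms of (0.2844 + 0.7156)^5.
P(M) = 0.2844^5 = 0.001861
P(M+2) = 5 × 0.2844^4 × 0.7156^1 = 0.023408
P(M+4) = 10 × 0.2844^3 × 0.7156^2 = 0.117796
P(M+6) = 10 × 0.2844^2 × 0.7156^3 = 0.296395
P(M+8) = 5 × 0.2844^1 × 0.7156^4 = 0.372890
P(M+10) = 0.7156^5 = 0.187651
The M+8 peak is largest (0.372890); scaling to 100 gives 0.5 : 6.3 : 31.6 : 79.5 : 100.0 : 50.3.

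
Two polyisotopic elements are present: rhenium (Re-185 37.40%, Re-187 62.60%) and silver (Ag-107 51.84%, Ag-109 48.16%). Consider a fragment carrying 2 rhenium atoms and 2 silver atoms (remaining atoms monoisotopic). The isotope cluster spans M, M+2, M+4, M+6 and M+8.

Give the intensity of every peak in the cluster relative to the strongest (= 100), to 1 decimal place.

10.1 : 52.7 : 100.0 : 81.9 : 24.5

Rhenium pattern (n=2): 0.139876 : 0.468248 : 0.391876
Silver pattern (n=2): 0.26873856 : 0.49932288 : 0.23193856
Convolve the two distributions (both contribute in 2-u steps):
  M: 0.139876×0.26873856 = 0.037590
  M+2: 0.139876×0.49932288 + 0.468248×0.26873856 = 0.195680
  M+4: 0.139876×0.23193856 + 0.468248×0.49932288 + 0.391876×0.26873856 = 0.371562
  M+6: 0.468248×0.23193856 + 0.391876×0.49932288 = 0.304277
  M+8: 0.391876×0.23193856 = 0.090891
Scale to base peak (0.371562) = 100: 10.1 : 52.7 : 100.0 : 81.9 : 24.5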